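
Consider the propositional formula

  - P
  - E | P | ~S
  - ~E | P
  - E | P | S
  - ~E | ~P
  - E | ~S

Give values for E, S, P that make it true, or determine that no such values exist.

E = False; S = False; P = True

Unit clause (P) forces P = True.
In (~E | ~P) only ~E is left, so E = False.
In (E | ~S) only ~S is left, so S = False.
Check each clause:
  (P): P holds.
  (E | P | ~S): P holds.
  (~E | P): ~E holds.
  (E | P | S): P holds.
  (~E | ~P): ~E holds.
  (E | ~S): ~S holds.
All clauses satisfied.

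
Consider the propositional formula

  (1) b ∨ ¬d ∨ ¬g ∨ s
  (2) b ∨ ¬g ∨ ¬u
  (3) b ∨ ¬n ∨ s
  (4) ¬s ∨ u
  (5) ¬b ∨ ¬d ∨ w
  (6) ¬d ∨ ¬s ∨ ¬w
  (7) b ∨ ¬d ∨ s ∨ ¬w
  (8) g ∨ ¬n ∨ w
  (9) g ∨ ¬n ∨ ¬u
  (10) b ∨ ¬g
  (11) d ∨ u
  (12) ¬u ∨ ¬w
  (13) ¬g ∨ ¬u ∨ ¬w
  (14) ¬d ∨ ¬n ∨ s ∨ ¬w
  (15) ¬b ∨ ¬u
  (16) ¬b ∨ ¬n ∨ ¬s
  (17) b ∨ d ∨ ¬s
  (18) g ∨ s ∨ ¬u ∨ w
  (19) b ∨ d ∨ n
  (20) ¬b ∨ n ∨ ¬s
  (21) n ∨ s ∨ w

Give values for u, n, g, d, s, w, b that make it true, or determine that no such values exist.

Set u = True.
  then (¬u ∨ ¬w) forces w = False.
  then (¬b ∨ ¬u) forces b = False.
  then (b ∨ ¬g ∨ ¬u) forces g = False.
  then (g ∨ ¬n ∨ w) forces n = False.
  then (g ∨ s ∨ ¬u ∨ w) forces s = True.
  then (b ∨ d ∨ n) forces d = True.
All clauses satisfied.

u: True; n: False; g: False; d: True; s: True; w: False; b: False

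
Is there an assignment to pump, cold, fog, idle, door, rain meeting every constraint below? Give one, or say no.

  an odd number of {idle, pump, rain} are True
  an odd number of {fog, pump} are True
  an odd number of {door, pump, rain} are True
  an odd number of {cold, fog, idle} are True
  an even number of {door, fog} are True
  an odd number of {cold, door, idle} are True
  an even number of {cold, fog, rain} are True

pump = False, cold = True, fog = True, idle = True, door = True, rain = False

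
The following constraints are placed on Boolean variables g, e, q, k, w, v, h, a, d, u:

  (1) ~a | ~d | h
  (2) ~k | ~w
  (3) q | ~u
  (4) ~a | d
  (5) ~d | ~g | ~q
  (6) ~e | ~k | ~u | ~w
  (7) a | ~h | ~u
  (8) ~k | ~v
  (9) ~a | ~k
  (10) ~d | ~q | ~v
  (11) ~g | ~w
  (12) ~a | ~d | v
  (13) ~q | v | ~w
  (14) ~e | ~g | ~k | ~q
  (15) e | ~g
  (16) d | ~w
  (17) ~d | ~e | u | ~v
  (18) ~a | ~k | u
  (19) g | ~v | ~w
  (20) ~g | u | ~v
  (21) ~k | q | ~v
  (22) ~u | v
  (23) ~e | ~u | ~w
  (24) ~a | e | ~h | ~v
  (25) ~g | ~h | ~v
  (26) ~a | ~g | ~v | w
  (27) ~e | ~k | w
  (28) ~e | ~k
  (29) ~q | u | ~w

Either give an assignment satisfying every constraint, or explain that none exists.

g: False; e: True; q: True; k: False; w: False; v: True; h: False; a: False; d: False; u: False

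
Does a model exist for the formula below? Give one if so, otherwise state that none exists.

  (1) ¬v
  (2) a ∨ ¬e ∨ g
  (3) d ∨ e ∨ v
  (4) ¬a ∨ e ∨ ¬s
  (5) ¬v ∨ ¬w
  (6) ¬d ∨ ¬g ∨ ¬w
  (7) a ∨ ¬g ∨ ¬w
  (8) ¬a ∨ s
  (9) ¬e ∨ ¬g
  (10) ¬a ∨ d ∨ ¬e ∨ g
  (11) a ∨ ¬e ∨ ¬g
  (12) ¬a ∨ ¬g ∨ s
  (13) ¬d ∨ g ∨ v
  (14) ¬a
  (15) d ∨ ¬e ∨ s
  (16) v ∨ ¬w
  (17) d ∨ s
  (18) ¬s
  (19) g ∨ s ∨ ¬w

s = False; v = False; g = True; d = True; e = False; w = False; a = False

Unit clause (¬v) forces v = False.
Unit clause (¬a) forces a = False.
In (v ∨ ¬w) only ¬w is left, so w = False.
Unit clause (¬s) forces s = False.
In (d ∨ s) only d is left, so d = True.
In (¬d ∨ g ∨ v) only g is left, so g = True.
In (¬e ∨ ¬g) only ¬e is left, so e = False.
All clauses satisfied.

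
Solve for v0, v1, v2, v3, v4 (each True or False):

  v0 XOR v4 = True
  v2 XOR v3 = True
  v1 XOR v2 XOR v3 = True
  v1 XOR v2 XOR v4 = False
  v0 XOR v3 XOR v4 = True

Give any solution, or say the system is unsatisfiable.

v0 = False; v1 = False; v2 = True; v3 = False; v4 = True

v0 XOR v4 = F XOR T = True ✓
v2 XOR v3 = T XOR F = True ✓
v1 XOR v2 XOR v3 = F XOR T XOR F = True ✓
v1 XOR v2 XOR v4 = F XOR T XOR T = False ✓
v0 XOR v3 XOR v4 = F XOR F XOR T = True ✓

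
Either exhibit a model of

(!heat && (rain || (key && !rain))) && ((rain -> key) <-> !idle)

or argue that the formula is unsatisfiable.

heat=F, key=T, idle=F, rain=F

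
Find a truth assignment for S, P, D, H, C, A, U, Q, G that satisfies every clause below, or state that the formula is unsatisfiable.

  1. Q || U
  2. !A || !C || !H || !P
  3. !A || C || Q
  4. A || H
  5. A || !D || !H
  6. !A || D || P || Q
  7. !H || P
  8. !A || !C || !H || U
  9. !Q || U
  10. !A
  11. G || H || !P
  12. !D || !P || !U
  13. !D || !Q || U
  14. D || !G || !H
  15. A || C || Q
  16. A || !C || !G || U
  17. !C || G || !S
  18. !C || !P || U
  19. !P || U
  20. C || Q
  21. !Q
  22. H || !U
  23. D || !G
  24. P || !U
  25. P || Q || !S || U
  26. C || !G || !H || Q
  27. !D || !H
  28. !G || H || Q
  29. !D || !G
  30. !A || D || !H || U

S: False, P: True, D: False, H: True, C: True, A: False, U: True, Q: False, G: False

Unit clause (!A) forces A = False.
Unit clause (!Q) forces Q = False.
In (Q || U) only U is left, so U = True.
In (A || H) only H is left, so H = True.
In (A || !D || !H) only !D is left, so D = False.
In (!H || P) only P is left, so P = True.
In (D || !G || !H) only !G is left, so G = False.
In (A || C || Q) only C is left, so C = True.
In (!C || G || !S) only !S is left, so S = False.
All clauses satisfied.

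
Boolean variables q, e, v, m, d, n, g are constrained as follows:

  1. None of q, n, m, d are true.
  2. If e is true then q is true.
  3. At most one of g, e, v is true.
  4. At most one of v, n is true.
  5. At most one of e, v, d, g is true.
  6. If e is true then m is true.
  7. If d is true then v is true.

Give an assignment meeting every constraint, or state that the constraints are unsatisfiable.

q=F, e=F, v=F, m=F, d=F, n=F, g=T

  (1) {q, n, m, d}: 0 true — none ✓
  (2) e=F ⇒ q: vacuous ✓
  (3) {g, e, v}: 1 true — at most one ✓
  (4) {v, n}: 0 true — at most one ✓
  (5) {e, v, d, g}: 1 true — at most one ✓
  (6) e=F ⇒ m: vacuous ✓
  (7) d=F ⇒ v: vacuous ✓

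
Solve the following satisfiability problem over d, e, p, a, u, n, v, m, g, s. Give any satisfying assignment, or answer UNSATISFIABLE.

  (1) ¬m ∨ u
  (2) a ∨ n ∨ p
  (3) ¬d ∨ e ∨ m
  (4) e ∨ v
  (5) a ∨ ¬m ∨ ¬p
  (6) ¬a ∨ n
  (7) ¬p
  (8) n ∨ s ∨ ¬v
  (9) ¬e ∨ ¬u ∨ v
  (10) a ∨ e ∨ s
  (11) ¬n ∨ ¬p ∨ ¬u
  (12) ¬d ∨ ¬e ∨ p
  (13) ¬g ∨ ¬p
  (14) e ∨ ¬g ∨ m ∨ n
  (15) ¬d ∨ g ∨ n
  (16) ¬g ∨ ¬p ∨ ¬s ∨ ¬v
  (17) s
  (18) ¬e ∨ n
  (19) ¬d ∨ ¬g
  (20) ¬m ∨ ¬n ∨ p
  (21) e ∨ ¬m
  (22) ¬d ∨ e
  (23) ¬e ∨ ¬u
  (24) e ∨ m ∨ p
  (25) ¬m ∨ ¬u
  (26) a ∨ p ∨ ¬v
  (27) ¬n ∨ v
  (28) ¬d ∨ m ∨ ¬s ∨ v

Unit clause (¬p) forces p = False.
Unit clause (s) forces s = True.
Try d = True:
  (¬d ∨ ¬e ∨ p) forces e = False.
  clause (¬d ∨ e) is falsified — backtrack.
So d = False.
Set e = True.
  then (¬e ∨ n) forces n = True.
  then (¬m ∨ ¬n ∨ p) forces m = False.
  then (¬e ∨ ¬u) forces u = False.
  then (¬n ∨ v) forces v = True.
  then (a ∨ p ∨ ¬v) forces a = True.
Set g = False.
All clauses satisfied.

d = False, e = True, p = False, a = True, u = False, n = True, v = True, m = False, g = False, s = True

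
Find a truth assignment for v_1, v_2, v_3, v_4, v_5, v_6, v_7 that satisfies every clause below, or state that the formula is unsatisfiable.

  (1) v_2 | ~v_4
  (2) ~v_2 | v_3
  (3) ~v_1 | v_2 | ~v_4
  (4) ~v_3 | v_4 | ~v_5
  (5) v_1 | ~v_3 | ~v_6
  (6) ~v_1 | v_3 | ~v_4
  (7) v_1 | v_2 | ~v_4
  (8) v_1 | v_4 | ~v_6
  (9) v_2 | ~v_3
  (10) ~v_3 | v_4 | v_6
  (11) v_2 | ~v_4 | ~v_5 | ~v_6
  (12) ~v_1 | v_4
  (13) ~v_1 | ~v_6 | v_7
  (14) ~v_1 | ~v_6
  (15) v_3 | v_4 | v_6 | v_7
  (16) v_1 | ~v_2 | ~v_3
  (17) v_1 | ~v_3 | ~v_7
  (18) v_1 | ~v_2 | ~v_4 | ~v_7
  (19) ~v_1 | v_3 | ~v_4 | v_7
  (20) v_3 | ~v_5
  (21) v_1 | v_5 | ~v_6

v_1 = True, v_2 = True, v_3 = True, v_4 = True, v_5 = False, v_6 = False, v_7 = False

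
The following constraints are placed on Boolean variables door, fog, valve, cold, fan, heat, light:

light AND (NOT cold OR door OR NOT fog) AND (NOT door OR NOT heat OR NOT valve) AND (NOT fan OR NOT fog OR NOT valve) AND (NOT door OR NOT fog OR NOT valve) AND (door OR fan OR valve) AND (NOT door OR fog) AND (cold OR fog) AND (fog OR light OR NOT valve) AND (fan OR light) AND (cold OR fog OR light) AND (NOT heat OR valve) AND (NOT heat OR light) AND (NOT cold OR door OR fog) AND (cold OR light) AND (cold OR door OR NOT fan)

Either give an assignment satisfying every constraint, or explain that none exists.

door: True; fog: True; valve: False; cold: True; fan: False; heat: False; light: True

Unit clause (light) forces light = True.
Set door = True.
  then (NOT door OR fog) forces fog = True.
  then (NOT door OR NOT fog OR NOT valve) forces valve = False.
  then (NOT heat OR valve) forces heat = False.
Set cold = True.
Set fan = False.
All clauses satisfied.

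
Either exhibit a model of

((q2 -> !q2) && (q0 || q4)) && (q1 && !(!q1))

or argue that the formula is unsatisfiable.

q0 = False, q1 = True, q2 = False, q4 = True

  (q2 -> !q2) && (q0 || q4) = True
    q2 -> !q2 = True
      !q2 = True
    q0 || q4 = True
  q1 && !(!q1) = True
    !(!q1) = True
      !q1 = False
Both conjuncts True, so the formula holds.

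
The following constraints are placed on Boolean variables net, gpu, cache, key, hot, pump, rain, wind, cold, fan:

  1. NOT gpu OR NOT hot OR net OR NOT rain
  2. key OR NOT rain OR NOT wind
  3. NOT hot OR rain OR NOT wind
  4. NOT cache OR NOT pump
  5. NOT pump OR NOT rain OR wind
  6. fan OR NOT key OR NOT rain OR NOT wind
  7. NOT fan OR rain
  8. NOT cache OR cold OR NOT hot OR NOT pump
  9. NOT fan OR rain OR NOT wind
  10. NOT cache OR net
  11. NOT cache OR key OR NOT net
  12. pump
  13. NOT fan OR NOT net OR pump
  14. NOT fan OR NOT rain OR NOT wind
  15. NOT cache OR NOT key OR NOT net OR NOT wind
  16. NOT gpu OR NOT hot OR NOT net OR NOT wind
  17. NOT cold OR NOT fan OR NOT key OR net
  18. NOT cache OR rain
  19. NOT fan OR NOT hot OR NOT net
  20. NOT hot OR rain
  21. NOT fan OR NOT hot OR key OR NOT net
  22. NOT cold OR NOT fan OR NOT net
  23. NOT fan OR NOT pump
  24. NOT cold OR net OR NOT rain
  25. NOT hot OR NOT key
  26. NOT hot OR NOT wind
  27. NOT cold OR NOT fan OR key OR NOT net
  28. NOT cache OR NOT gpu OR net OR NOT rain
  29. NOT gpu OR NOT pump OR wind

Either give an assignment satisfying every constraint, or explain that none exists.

Unit clause (pump) forces pump = True.
In (NOT fan OR NOT pump) only NOT fan is left, so fan = False.
In (NOT cache OR NOT pump) only NOT cache is left, so cache = False.
Set net = True.
Set gpu = False.
Set key = True.
  then (NOT hot OR NOT key) forces hot = False.
Try rain = True:
  (NOT pump OR NOT rain OR wind) forces wind = True.
  clause (fan OR NOT key OR NOT rain OR NOT wind) is falsified — backtrack.
So rain = False.
Set wind = True.
Set cold = True.
All clauses satisfied.

net = True, gpu = False, cache = False, key = True, hot = False, pump = True, rain = False, wind = True, cold = True, fan = False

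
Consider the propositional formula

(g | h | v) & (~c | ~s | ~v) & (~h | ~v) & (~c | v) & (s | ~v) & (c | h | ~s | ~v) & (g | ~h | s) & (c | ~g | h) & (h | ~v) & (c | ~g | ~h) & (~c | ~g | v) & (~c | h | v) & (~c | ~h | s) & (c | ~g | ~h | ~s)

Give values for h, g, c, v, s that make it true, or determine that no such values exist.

Try h = False:
  (h | ~v) forces v = False.
  (g | h | v) forces g = True.
  (~c | v) forces c = False.
  clause (c | ~g | h) is falsified — backtrack.
So h = True.
  then (~h | ~v) forces v = False.
  then (~c | v) forces c = False.
  then (c | ~g | ~h) forces g = False.
  then (g | ~h | s) forces s = True.
All clauses satisfied.

h = True, g = False, c = False, v = False, s = True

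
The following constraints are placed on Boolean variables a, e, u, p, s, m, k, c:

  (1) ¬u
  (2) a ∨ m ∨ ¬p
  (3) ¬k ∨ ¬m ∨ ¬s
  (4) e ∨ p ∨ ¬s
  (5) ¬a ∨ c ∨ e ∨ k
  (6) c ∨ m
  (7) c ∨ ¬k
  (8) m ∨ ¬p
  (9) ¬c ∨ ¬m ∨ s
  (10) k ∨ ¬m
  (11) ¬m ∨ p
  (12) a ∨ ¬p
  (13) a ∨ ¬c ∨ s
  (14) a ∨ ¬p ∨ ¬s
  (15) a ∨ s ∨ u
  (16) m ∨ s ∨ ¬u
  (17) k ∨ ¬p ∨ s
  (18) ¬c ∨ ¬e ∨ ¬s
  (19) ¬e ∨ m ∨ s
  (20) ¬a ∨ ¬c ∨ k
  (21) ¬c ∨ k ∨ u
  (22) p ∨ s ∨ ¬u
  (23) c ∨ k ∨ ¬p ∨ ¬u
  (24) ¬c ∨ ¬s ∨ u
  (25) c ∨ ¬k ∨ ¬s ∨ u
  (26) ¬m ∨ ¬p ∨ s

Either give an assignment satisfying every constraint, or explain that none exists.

Unit clause (¬u) forces u = False.
Set a = True.
Set e = False.
Try p = True:
  (m ∨ ¬p) forces m = True.
  (k ∨ ¬m) forces k = True.
  (¬k ∨ ¬m ∨ ¬s) forces s = False.
  clause (¬m ∨ ¬p ∨ s) is falsified — backtrack.
So p = False.
  then (e ∨ p ∨ ¬s) forces s = False.
  then (¬m ∨ p) forces m = False.
  then (c ∨ m) forces c = True.
  then (¬a ∨ ¬c ∨ k) forces k = True.
All clauses satisfied.

a=T, e=F, u=F, p=F, s=F, m=F, k=T, c=T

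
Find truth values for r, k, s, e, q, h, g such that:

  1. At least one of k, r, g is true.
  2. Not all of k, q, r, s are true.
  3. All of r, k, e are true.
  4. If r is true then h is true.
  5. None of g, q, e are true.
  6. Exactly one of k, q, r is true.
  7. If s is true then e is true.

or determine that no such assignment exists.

Unsatisfiable — no assignment works.

Case e = True:
  Constraint (5) is violated (e=T) — contradiction.
Case e = False:
  Constraint (3) is violated (e=F) — contradiction.
Both cases fail — unsatisfiable.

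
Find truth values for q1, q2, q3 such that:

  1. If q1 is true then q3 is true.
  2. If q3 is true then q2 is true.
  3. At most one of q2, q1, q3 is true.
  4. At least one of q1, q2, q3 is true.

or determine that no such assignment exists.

q1=F, q2=T, q3=F

  (1) q1=F ⇒ q3: vacuous ✓
  (2) q3=F ⇒ q2: vacuous ✓
  (3) {q2, q1, q3}: 1 true — at most one ✓
  (4) {q1, q2, q3}: 1 true — at least one ✓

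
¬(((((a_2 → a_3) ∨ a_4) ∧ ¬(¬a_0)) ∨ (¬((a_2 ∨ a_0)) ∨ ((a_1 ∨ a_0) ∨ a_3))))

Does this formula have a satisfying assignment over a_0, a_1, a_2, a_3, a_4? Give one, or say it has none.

a_0=F, a_1=F, a_2=T, a_3=F, a_4=T

  ¬(((((a_2 → a_3) ∨ a_4) ∧ ¬(¬a_0)) ∨ (¬((a_2 ∨ a_0)) ∨ ((a_1 ∨ a_0) ∨ a_3)))) = True
    (((a_2 → a_3) ∨ a_4) ∧ ¬(¬a_0)) ∨ (¬((a_2 ∨ a_0)) ∨ ((a_1 ∨ a_0) ∨ a_3)) = False
      ((a_2 → a_3) ∨ a_4) ∧ ¬(¬a_0) = False
        (a_2 → a_3) ∨ a_4 = True
          a_2 → a_3 = False
        ¬(¬a_0) = False
          ¬a_0 = True
      ¬((a_2 ∨ a_0)) ∨ ((a_1 ∨ a_0) ∨ a_3) = False
        ¬((a_2 ∨ a_0)) = False
          a_2 ∨ a_0 = True
        (a_1 ∨ a_0) ∨ a_3 = False
          a_1 ∨ a_0 = False
The formula evaluates to True.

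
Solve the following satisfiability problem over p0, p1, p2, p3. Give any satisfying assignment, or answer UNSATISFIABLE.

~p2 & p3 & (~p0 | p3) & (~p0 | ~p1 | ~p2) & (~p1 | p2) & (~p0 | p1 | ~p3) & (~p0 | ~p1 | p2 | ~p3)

p0=F; p1=F; p2=F; p3=T

Unit clause (~p2) forces p2 = False.
Unit clause (p3) forces p3 = True.
In (~p1 | p2) only ~p1 is left, so p1 = False.
In (~p0 | p1 | ~p3) only ~p0 is left, so p0 = False.
Check each clause:
  (~p2): ~p2 holds.
  (p3): p3 holds.
  (~p0 | p3): ~p0 holds.
  (~p0 | ~p1 | ~p2): ~p0 holds.
  (~p1 | p2): ~p1 holds.
  (~p0 | p1 | ~p3): ~p0 holds.
  (~p0 | ~p1 | p2 | ~p3): ~p0 holds.
All clauses satisfied.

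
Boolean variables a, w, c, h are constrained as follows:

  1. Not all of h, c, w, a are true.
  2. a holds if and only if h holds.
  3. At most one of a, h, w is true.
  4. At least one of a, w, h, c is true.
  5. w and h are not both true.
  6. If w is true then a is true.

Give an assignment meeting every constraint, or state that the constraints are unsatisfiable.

a = False, w = False, c = True, h = False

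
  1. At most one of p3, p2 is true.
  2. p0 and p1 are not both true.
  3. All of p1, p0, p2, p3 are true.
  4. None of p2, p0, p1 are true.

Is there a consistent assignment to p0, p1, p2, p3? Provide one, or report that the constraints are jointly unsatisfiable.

Case p0 = True:
  Constraint (4) is violated (p0=T) — contradiction.
Case p0 = False:
  Constraint (3) is violated (p0=F) — contradiction.
Both cases fail — unsatisfiable.

The formula is unsatisfiable.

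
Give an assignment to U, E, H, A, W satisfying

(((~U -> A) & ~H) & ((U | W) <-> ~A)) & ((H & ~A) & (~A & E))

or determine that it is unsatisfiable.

UNSATISFIABLE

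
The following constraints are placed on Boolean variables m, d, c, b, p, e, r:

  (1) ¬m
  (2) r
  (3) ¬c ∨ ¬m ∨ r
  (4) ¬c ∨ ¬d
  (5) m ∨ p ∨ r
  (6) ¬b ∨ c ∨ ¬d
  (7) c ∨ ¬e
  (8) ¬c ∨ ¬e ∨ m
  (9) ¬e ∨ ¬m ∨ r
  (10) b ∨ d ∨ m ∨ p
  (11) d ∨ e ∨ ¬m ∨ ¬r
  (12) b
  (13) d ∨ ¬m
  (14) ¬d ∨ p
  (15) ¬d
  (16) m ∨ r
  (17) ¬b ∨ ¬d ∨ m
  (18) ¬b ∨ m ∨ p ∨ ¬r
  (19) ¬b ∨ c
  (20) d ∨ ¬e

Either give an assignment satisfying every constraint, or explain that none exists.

Unit clause (¬m) forces m = False.
Unit clause (r) forces r = True.
Unit clause (b) forces b = True.
Unit clause (¬d) forces d = False.
In (¬b ∨ m ∨ p ∨ ¬r) only p is left, so p = True.
In (¬b ∨ c) only c is left, so c = True.
In (d ∨ ¬e) only ¬e is left, so e = False.
All clauses satisfied.

m: False; d: False; c: True; b: True; p: True; e: False; r: True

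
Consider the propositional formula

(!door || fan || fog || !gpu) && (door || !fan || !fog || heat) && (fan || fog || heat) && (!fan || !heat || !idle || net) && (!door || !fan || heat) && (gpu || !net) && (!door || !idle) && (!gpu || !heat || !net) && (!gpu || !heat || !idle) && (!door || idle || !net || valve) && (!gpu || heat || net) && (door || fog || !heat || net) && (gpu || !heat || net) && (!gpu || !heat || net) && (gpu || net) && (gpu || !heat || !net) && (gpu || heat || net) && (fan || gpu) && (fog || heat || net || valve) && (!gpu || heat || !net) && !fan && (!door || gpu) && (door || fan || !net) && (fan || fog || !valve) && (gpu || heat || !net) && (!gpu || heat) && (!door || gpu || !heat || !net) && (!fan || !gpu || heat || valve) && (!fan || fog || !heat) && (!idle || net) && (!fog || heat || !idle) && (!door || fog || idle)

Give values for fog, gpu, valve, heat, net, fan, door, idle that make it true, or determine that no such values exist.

Case fan = True:
  Clause (!fan) is falsified — contradiction.
Case fan = False:
  (fan || gpu) forces gpu = True.
  (!gpu || heat) forces heat = True.
  (!gpu || !heat || !net) forces net = False.
  Clause (!gpu || !heat || net) is falsified — contradiction.
Both cases fail, so the formula is unsatisfiable.

UNSATISFIABLE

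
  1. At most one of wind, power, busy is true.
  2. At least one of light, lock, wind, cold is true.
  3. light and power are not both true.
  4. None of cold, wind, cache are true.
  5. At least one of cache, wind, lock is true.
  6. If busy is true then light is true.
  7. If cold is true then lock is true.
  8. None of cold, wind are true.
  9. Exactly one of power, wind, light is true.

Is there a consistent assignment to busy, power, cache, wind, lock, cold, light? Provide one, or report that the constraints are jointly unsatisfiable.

busy: True, power: False, cache: False, wind: False, lock: True, cold: False, light: True

  (1) {wind, power, busy}: 1 true — at most one ✓
  (2) {light, lock, wind, cold}: 2 true — at least one ✓
  (3) light=T, power=F — not both ✓
  (4) {cold, wind, cache}: 0 true — none ✓
  (5) {cache, wind, lock}: 1 true — at least one ✓
  (6) busy=T ⇒ light: T ✓
  (7) cold=F ⇒ lock: vacuous ✓
  (8) {cold, wind}: 0 true — none ✓
  (9) {power, wind, light}: 1 true — exactly one ✓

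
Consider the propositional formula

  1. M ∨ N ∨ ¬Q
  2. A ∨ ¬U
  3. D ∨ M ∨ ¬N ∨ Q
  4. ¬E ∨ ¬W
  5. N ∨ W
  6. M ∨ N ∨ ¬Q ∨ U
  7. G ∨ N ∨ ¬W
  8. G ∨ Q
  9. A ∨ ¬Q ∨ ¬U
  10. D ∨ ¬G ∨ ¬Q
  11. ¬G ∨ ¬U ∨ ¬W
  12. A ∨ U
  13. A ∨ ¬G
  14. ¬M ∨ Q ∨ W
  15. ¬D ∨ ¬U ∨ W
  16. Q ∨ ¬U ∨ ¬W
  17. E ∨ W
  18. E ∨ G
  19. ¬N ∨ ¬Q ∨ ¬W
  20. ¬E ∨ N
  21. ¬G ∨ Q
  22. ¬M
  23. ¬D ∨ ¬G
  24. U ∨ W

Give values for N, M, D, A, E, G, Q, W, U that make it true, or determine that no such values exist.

N = True; M = False; D = False; A = True; E = True; G = False; Q = True; W = False; U = True

Unit clause (¬M) forces M = False.
Set N = True.
Set D = False.
  then (D ∨ M ∨ ¬N ∨ Q) forces Q = True.
  then (D ∨ ¬G ∨ ¬Q) forces G = False.
  then (E ∨ G) forces E = True.
  then (¬N ∨ ¬Q ∨ ¬W) forces W = False.
  then (U ∨ W) forces U = True.
  then (A ∨ ¬U) forces A = True.
All clauses satisfied.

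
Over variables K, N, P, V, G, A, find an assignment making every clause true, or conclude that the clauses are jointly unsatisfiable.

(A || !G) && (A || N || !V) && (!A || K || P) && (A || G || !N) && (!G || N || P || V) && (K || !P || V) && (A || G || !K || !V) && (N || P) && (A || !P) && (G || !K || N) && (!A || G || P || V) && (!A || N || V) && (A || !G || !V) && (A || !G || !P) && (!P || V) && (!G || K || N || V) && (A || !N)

K=T, N=T, P=F, V=T, G=F, A=T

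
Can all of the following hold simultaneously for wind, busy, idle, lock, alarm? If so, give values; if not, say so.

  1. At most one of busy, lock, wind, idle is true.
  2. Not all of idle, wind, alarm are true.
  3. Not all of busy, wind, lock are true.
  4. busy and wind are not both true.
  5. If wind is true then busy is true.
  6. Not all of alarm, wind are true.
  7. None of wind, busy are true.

wind = False; busy = False; idle = False; lock = False; alarm = True

  (1) {busy, lock, wind, idle}: 0 true — at most one ✓
  (2) {idle, wind, alarm}: 1/3 true — not all ✓
  (3) {busy, wind, lock}: 0/3 true — not all ✓
  (4) busy=F, wind=F — not both ✓
  (5) wind=F ⇒ busy: vacuous ✓
  (6) {alarm, wind}: 1/2 true — not all ✓
  (7) {wind, busy}: 0 true — none ✓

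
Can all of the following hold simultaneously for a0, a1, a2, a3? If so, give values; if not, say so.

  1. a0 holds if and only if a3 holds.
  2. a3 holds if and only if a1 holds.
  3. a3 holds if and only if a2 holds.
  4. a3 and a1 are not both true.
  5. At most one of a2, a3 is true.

a0 = False, a1 = False, a2 = False, a3 = False

  (1) a0=F, a3=F — same ✓
  (2) a3=F, a1=F — same ✓
  (3) a3=F, a2=F — same ✓
  (4) a3=F, a1=F — not both ✓
  (5) {a2, a3}: 0 true — at most one ✓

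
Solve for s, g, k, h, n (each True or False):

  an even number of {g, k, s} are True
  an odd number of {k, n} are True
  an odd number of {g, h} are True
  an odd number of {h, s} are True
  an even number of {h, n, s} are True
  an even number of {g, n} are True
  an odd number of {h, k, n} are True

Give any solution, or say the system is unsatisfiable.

s=T, g=T, k=F, h=F, n=T

{g, k, s}: 2 true → even ✓
{k, n}: 1 true → odd ✓
{g, h}: 1 true → odd ✓
{h, s}: 1 true → odd ✓
{h, n, s}: 2 true → even ✓
{g, n}: 2 true → even ✓
{h, k, n}: 1 true → odd ✓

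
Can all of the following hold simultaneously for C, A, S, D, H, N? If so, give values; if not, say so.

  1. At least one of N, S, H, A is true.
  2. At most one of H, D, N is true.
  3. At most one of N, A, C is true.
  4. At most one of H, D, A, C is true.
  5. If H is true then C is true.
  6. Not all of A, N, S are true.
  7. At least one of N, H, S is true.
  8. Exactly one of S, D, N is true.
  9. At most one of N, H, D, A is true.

C=T, A=F, S=T, D=F, H=F, N=F

  (1) {N, S, H, A}: 1 true — at least one ✓
  (2) {H, D, N}: 0 true — at most one ✓
  (3) {N, A, C}: 1 true — at most one ✓
  (4) {H, D, A, C}: 1 true — at most one ✓
  (5) H=F ⇒ C: vacuous ✓
  (6) {A, N, S}: 1/3 true — not all ✓
  (7) {N, H, S}: 1 true — at least one ✓
  (8) {S, D, N}: 1 true — exactly one ✓
  (9) {N, H, D, A}: 0 true — at most one ✓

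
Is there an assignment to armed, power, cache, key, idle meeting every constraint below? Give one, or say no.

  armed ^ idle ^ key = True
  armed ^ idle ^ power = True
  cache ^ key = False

armed = True; power = False; cache = False; key = False; idle = False

armed ^ idle ^ key = T ^ F ^ F = True ✓
armed ^ idle ^ power = T ^ F ^ F = True ✓
cache ^ key = F ^ F = False ✓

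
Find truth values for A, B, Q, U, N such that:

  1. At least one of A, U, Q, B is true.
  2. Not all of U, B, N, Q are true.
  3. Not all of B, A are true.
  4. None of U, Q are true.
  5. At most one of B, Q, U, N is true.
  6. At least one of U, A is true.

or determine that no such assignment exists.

A=T, B=F, Q=F, U=F, N=F

  (1) {A, U, Q, B}: 1 true — at least one ✓
  (2) {U, B, N, Q}: 0/4 true — not all ✓
  (3) {B, A}: 1/2 true — not all ✓
  (4) {U, Q}: 0 true — none ✓
  (5) {B, Q, U, N}: 0 true — at most one ✓
  (6) {U, A}: 1 true — at least one ✓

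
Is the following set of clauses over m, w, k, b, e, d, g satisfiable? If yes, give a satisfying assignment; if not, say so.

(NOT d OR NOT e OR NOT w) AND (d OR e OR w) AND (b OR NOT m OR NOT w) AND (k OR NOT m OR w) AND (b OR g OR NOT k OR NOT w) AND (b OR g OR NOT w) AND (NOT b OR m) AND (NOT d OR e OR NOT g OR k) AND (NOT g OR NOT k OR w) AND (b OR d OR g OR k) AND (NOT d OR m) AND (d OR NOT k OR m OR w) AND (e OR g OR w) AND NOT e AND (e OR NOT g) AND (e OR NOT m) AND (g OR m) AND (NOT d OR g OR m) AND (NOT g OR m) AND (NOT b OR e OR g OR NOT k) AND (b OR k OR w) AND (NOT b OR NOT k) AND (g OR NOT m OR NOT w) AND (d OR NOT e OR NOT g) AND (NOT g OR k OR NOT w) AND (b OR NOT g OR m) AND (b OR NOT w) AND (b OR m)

The formula is unsatisfiable.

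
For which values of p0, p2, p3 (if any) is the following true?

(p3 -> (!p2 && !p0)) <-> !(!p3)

p0: False, p2: False, p3: True

  (p3 -> (!p2 && !p0)) <-> !(!p3) = True
    p3 -> (!p2 && !p0) = True
      !p2 && !p0 = True
        !p2 = True
        !p0 = True
    !(!p3) = True
      !p3 = False
The formula evaluates to True.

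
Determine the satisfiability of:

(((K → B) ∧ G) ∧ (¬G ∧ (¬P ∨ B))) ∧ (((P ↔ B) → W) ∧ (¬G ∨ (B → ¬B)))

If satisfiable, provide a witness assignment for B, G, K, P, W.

Case G = True: the conjunct ¬G is False.
Case G = False: the conjunct G is False.
Both cases fail — unsatisfiable.

UNSATISFIABLE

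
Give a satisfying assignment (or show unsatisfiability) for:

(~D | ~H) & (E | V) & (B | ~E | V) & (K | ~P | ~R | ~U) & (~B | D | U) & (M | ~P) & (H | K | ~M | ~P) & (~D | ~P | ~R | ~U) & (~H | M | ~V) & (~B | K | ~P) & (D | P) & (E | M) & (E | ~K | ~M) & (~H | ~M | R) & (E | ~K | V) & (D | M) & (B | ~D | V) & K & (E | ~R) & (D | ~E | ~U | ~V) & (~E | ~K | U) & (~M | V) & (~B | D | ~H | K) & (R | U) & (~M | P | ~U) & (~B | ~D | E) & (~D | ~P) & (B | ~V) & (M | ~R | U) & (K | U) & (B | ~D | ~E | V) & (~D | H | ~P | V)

Unit clause (K) forces K = True.
Set M = False.
  then (M | ~P) forces P = False.
  then (D | P) forces D = True.
  then (E | M) forces E = True.
  then (~E | ~K | U) forces U = True.
  then (~D | ~H) forces H = False.
Try B = False:
  (B | ~E | V) forces V = True.
  clause (B | ~V) is falsified — backtrack.
So B = True.
Set V = False.
Set R = True.
All clauses satisfied.

M=F; B=T; E=T; K=T; P=F; U=T; H=F; V=F; D=T; R=T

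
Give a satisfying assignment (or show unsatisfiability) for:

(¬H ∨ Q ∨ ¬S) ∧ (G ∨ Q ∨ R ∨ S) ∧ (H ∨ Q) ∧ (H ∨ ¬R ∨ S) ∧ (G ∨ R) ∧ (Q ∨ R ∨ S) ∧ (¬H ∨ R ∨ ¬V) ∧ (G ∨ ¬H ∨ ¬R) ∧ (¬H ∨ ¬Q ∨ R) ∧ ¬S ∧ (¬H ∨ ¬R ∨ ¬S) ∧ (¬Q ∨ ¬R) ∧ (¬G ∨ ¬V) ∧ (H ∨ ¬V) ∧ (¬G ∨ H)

G: True, R: True, V: False, S: False, H: True, Q: False

Unit clause (¬S) forces S = False.
Set G = True.
  then (¬G ∨ ¬V) forces V = False.
  then (¬G ∨ H) forces H = True.
Try R = False:
  (Q ∨ R ∨ S) forces Q = True.
  clause (¬H ∨ ¬Q ∨ R) is falsified — backtrack.
So R = True.
  then (¬Q ∨ ¬R) forces Q = False.
All clauses satisfied.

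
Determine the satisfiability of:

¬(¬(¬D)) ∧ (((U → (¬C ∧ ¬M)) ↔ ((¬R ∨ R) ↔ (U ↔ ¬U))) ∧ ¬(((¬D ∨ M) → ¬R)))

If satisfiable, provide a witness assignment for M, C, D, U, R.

M=T, C=T, D=F, U=T, R=T

  ¬(¬(¬D)) = True
    ¬(¬D) = False
      ¬D = True
  ((U → (¬C ∧ ¬M)) ↔ ((¬R ∨ R) ↔ (U ↔ ¬U))) ∧ ¬(((¬D ∨ M) → ¬R)) = True
    (U → (¬C ∧ ¬M)) ↔ ((¬R ∨ R) ↔ (U ↔ ¬U)) = True
      U → (¬C ∧ ¬M) = False
        ¬C ∧ ¬M = False
          ¬C = False
          ¬M = False
      (¬R ∨ R) ↔ (U ↔ ¬U) = False
        ¬R ∨ R = True
          ¬R = False
        U ↔ ¬U = False
          ¬U = False
    ¬(((¬D ∨ M) → ¬R)) = True
      (¬D ∨ M) → ¬R = False
        ¬D ∨ M = True
          ¬D = True
        ¬R = False
Both conjuncts True, so the formula holds.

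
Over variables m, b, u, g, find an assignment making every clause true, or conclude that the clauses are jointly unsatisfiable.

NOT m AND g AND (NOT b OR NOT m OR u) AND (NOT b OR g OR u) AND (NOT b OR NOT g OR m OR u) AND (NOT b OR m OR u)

m=F; b=T; u=T; g=T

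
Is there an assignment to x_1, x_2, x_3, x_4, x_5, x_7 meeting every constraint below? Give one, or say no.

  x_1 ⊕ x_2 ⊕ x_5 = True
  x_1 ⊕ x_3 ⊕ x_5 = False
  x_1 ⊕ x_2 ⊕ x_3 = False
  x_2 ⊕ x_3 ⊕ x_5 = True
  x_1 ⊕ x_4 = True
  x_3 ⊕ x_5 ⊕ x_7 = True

x_1 = True, x_2 = False, x_3 = True, x_4 = False, x_5 = False, x_7 = False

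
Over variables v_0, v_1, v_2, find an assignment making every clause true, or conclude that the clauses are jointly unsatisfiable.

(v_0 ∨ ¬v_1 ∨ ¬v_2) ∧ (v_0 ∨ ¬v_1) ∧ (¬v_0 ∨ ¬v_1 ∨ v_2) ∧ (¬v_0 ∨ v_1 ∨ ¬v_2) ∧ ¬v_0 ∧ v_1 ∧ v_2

Case v_0 = True:
  Clause (¬v_0) is falsified — contradiction.
Case v_0 = False:
  (v_0 ∨ ¬v_1) forces v_1 = False.
  Clause (v_1) is falsified — contradiction.
Both cases fail, so the formula is unsatisfiable.

UNSATISFIABLE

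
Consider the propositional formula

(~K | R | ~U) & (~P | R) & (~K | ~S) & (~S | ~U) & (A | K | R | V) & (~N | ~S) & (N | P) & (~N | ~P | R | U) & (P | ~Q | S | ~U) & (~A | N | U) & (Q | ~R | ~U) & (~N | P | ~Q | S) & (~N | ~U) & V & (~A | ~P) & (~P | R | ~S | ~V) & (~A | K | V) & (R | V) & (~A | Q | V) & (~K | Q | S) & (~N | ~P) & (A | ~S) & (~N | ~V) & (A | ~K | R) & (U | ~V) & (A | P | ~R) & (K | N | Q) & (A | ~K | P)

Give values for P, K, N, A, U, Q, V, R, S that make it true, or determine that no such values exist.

Unit clause (V) forces V = True.
In (~N | ~V) only ~N is left, so N = False.
In (U | ~V) only U is left, so U = True.
In (~S | ~U) only ~S is left, so S = False.
In (N | P) only P is left, so P = True.
In (~A | ~P) only ~A is left, so A = False.
In (~P | R) only R is left, so R = True.
In (Q | ~R | ~U) only Q is left, so Q = True.
Set K = False.
All clauses satisfied.

P = True, K = False, N = False, A = False, U = True, Q = True, V = True, R = True, S = False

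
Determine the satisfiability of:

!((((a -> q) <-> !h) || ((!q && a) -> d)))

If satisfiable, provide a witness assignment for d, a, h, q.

d = False, a = True, h = False, q = False

  !((((a -> q) <-> !h) || ((!q && a) -> d))) = True
    ((a -> q) <-> !h) || ((!q && a) -> d) = False
      (a -> q) <-> !h = False
        a -> q = False
        !h = True
      (!q && a) -> d = False
        !q && a = True
          !q = True
The formula evaluates to True.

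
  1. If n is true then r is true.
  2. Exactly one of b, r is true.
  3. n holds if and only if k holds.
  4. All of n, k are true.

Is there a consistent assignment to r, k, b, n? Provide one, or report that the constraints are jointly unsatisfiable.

r=T, k=T, b=F, n=T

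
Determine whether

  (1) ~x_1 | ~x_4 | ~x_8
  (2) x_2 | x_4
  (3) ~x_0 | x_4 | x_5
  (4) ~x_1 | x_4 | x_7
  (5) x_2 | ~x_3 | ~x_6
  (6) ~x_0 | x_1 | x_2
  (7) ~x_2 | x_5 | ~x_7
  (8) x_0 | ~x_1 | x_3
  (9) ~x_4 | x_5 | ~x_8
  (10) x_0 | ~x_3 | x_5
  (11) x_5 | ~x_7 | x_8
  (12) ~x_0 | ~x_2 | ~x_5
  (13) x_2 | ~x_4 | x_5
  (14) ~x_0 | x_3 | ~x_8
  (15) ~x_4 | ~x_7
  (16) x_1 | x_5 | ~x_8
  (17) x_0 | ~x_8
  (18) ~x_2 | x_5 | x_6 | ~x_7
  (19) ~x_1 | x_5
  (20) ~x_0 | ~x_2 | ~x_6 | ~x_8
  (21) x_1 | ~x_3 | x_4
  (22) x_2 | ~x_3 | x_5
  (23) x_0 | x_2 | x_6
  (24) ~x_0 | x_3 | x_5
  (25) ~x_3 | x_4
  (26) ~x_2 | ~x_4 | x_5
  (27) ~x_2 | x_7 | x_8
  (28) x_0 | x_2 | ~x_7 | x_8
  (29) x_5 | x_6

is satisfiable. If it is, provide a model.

Set x_0 = True.
Try x_1 = False:
  (~x_0 | x_1 | x_2) forces x_2 = True.
  (~x_0 | ~x_2 | ~x_5) forces x_5 = False.
  (~x_0 | x_4 | x_5) forces x_4 = True.
  clause (~x_2 | ~x_4 | x_5) is falsified — backtrack.
So x_1 = True.
  then (~x_1 | x_5) forces x_5 = True.
  then (~x_0 | ~x_2 | ~x_5) forces x_2 = False.
  then (x_2 | x_4) forces x_4 = True.
  then (~x_4 | ~x_7) forces x_7 = False.
  then (~x_1 | ~x_4 | ~x_8) forces x_8 = False.
Set x_3 = False.
Set x_6 = False.
All clauses satisfied.

x_0 = True, x_1 = True, x_2 = False, x_3 = False, x_4 = True, x_5 = True, x_6 = False, x_7 = False, x_8 = False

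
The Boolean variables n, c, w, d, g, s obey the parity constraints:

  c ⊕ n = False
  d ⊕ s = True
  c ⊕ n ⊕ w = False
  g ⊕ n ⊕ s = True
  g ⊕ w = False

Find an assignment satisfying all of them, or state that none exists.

n = False; c = False; w = False; d = False; g = False; s = True

c ⊕ n = F ⊕ F = False ✓
d ⊕ s = F ⊕ T = True ✓
c ⊕ n ⊕ w = F ⊕ F ⊕ F = False ✓
g ⊕ n ⊕ s = F ⊕ F ⊕ T = True ✓
g ⊕ w = F ⊕ F = False ✓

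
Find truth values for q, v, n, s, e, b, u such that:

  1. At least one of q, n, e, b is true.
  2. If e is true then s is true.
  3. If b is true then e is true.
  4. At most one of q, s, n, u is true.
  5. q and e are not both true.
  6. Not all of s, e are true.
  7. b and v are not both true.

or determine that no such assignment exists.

q: True, v: False, n: False, s: False, e: False, b: False, u: False

  (1) {q, n, e, b}: 1 true — at least one ✓
  (2) e=F ⇒ s: vacuous ✓
  (3) b=F ⇒ e: vacuous ✓
  (4) {q, s, n, u}: 1 true — at most one ✓
  (5) q=T, e=F — not both ✓
  (6) {s, e}: 0/2 true — not all ✓
  (7) b=F, v=F — not both ✓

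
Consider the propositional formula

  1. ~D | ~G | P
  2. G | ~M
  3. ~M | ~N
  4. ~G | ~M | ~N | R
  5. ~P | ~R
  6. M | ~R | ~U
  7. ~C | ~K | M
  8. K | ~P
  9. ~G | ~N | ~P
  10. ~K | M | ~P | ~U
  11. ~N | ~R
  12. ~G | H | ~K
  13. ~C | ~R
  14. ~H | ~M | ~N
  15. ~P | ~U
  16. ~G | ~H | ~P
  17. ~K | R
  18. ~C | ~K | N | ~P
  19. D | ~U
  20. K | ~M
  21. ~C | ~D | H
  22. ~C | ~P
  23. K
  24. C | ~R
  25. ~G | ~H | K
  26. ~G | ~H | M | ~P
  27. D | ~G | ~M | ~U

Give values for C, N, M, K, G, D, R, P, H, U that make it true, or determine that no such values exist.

Case C = True:
  (~C | ~R) forces R = False.
  (~K | R) forces K = False.
  Clause (K) is falsified — contradiction.
Case C = False:
  (K) forces K = True.
  (~K | R) forces R = True.
  Clause (C | ~R) is falsified — contradiction.
Both cases fail, so the formula is unsatisfiable.

No satisfying assignment exists.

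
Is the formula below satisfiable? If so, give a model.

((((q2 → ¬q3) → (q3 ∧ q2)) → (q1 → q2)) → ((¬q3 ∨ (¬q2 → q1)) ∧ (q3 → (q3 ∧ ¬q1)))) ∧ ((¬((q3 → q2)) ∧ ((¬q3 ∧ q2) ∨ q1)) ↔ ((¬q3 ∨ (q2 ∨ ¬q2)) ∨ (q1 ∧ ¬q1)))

Case q2 = True: the conjunct (¬((q3 → q2)) ∧ ((¬q3 ∧ q2) ∨ q1)) ↔ ((¬q3 ∨ (q2 ∨ ¬q2)) ∨ (q1 ∧ ¬q1)) becomes (False ∧ (¬q3 ∨ q1)) ↔ (True ∨ (q1 ∧ ¬q1)) = False.
Case q2 = False: the formula simplifies to ((¬q3 ∨ q1) ∧ (q3 → (q3 ∧ ¬q1))) ∧ (¬(¬q3) ∧ q1).
  q1 = True: simplifies to ¬q3 ∧ ¬(¬q3).
    q3 = True: the conjunct ¬q3 is False.
    q3 = False: the conjunct ¬(¬q3) becomes ¬(¬False) = False.
  q1 = False: the conjunct q1 is False.
Both cases fail — unsatisfiable.

Unsatisfiable — no assignment works.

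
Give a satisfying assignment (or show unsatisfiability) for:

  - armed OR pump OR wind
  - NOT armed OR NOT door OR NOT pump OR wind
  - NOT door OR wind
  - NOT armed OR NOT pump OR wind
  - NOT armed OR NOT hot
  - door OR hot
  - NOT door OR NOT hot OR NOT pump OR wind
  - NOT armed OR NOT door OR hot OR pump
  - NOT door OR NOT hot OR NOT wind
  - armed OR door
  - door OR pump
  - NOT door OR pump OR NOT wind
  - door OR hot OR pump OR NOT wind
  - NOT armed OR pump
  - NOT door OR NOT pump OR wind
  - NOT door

Case door = True:
  Clause (NOT door) is falsified — contradiction.
Case door = False:
  (door OR hot) forces hot = True.
  (NOT armed OR NOT hot) forces armed = False.
  Clause (armed OR door) is falsified — contradiction.
Both cases fail, so the formula is unsatisfiable.

No satisfying assignment exists.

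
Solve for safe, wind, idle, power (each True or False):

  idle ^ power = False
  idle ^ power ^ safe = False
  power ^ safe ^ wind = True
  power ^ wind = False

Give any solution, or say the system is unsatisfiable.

UNSATISFIABLE

Adding constraints 1, 2, 3, 4 mod 2: every variable appears an even number of times on the left, so the left side is 0.
But the right sides sum to 1 (mod 2). 0 ≠ 1 — the system is inconsistent.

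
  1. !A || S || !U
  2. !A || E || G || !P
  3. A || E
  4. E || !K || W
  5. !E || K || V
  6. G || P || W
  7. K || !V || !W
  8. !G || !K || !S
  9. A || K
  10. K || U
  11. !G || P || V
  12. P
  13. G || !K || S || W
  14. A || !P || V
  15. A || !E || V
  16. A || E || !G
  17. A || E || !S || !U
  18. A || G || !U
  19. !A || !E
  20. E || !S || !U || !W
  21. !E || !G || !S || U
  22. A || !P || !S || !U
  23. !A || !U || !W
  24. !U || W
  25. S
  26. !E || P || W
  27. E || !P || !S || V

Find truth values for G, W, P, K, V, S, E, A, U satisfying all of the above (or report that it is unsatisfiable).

Unit clause (P) forces P = True.
Unit clause (S) forces S = True.
Set G = False.
Set W = False.
  then (!U || W) forces U = False.
  then (K || U) forces K = True.
  then (E || !K || W) forces E = True.
  then (!A || !E) forces A = False.
  then (A || !P || V) forces V = True.
All clauses satisfied.

G = False; W = False; P = True; K = True; V = True; S = True; E = True; A = False; U = False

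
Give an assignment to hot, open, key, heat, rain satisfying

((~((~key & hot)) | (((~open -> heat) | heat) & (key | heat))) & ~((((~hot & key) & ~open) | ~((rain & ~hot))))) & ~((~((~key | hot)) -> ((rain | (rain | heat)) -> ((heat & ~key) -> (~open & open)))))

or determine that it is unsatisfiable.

The conjunct ~((~((~key | hot)) -> ((rain | (rain | heat)) -> ((heat & ~key) -> (~open & open))))) is unsatisfiable on its own:
  key = True: this becomes ~((~hot -> True)) = False.
  key = False: this becomes ~((False -> ((rain | (rain | heat)) -> (heat -> (~open & open))))) = False.
So the whole conjunction is unsatisfiable.

Unsatisfiable — no assignment works.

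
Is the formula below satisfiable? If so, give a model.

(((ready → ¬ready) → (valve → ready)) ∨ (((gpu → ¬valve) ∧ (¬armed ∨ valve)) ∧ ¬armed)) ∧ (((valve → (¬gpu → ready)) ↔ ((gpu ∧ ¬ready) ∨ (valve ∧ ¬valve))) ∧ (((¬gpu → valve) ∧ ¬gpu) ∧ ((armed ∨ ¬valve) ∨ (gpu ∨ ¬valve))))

Case gpu = True: the conjunct ¬gpu is False.
Case gpu = False: the formula simplifies to (((ready → ¬ready) → (valve → ready)) ∨ ((¬armed ∨ valve) ∧ ¬armed)) ∧ (((valve → ready) ↔ (valve ∧ ¬valve)) ∧ (valve ∧ ((armed ∨ ¬valve) ∨ ¬valve))).
  valve = True: simplifies to (((ready → ¬ready) → ready) ∨ ¬armed) ∧ (¬ready ∧ armed).
    ready = True: the conjunct ¬ready is False.
    ready = False: simplifies to ¬armed ∧ armed.
      armed = True: the conjunct ¬armed is False.
      armed = False: the conjunct armed is False.
  valve = False: the conjunct (valve → ready) ↔ (valve ∧ ¬valve) becomes (False → ready) ↔ (False ∧ True) = False.
Both cases fail — unsatisfiable.

Unsatisfiable — no assignment works.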